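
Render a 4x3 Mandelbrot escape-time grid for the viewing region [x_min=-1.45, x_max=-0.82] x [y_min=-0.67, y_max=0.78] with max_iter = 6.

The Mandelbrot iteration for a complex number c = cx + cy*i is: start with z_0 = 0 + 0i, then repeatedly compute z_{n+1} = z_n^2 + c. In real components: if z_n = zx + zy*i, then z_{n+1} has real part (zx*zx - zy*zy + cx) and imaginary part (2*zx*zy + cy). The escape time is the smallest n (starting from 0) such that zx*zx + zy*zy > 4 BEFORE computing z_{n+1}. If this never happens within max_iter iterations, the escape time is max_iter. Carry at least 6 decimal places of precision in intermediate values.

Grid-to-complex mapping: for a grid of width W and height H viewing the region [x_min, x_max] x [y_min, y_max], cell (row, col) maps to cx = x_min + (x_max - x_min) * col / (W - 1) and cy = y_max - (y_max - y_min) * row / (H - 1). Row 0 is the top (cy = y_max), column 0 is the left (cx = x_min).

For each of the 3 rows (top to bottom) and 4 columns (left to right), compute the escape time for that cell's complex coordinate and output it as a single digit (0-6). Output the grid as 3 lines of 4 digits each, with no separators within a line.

(row=0, col=0): c = -1.4500 + 0.7800i → escape time 3
(row=0, col=1): c = -1.2400 + 0.7800i → escape time 3
(row=0, col=2): c = -1.0300 + 0.7800i → escape time 3
(row=0, col=3): c = -0.8200 + 0.7800i → escape time 4
(row=1, col=0): c = -1.4500 + 0.0550i → escape time 6
(row=1, col=1): c = -1.2400 + 0.0550i → escape time 6
(row=1, col=2): c = -1.0300 + 0.0550i → escape time 6
(row=1, col=3): c = -0.8200 + 0.0550i → escape time 6
(row=2, col=0): c = -1.4500 + -0.6700i → escape time 3
(row=2, col=1): c = -1.2400 + -0.6700i → escape time 3
(row=2, col=2): c = -1.0300 + -0.6700i → escape time 4
(row=2, col=3): c = -0.8200 + -0.6700i → escape time 5

Answer: 3334
6666
3345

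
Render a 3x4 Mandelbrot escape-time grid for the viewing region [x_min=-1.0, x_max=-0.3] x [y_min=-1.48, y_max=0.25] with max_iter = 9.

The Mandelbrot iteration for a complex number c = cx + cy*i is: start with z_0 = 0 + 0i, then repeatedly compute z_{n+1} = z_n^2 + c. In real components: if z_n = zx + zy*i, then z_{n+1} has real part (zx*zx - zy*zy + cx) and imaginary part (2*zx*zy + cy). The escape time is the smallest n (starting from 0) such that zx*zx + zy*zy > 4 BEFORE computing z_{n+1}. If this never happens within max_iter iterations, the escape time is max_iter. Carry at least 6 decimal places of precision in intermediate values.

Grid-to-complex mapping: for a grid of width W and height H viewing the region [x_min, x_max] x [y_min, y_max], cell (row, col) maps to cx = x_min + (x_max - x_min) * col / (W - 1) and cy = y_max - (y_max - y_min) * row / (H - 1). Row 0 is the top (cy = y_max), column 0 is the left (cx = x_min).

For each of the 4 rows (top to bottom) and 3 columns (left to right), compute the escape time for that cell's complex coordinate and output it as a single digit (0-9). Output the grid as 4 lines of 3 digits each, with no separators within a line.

(row=0, col=0): c = -1.0000 + 0.2500i → escape time 9
(row=0, col=1): c = -0.6500 + 0.2500i → escape time 9
(row=0, col=2): c = -0.3000 + 0.2500i → escape time 9
(row=1, col=0): c = -1.0000 + -0.3267i → escape time 9
(row=1, col=1): c = -0.6500 + -0.3267i → escape time 9
(row=1, col=2): c = -0.3000 + -0.3267i → escape time 9
(row=2, col=0): c = -1.0000 + -0.9033i → escape time 3
(row=2, col=1): c = -0.6500 + -0.9033i → escape time 4
(row=2, col=2): c = -0.3000 + -0.9033i → escape time 6
(row=3, col=0): c = -1.0000 + -1.4800i → escape time 2
(row=3, col=1): c = -0.6500 + -1.4800i → escape time 2
(row=3, col=2): c = -0.3000 + -1.4800i → escape time 2

Answer: 999
999
346
222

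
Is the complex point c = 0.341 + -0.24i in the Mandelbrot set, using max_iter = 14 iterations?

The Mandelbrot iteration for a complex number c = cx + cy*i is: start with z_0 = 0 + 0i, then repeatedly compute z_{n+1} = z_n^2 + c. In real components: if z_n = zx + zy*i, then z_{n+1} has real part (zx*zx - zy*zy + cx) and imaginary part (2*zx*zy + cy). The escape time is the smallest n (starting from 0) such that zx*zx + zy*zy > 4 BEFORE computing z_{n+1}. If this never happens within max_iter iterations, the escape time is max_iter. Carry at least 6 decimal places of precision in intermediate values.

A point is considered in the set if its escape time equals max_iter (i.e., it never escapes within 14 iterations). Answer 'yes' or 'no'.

z_0 = 0 + 0i, c = 0.3410 + -0.2400i
Iter 1: z = 0.3410 + -0.2400i, |z|^2 = 0.1739
Iter 2: z = 0.3997 + -0.4037i, |z|^2 = 0.3227
Iter 3: z = 0.3378 + -0.5627i, |z|^2 = 0.4307
Iter 4: z = 0.1385 + -0.6201i, |z|^2 = 0.4037
Iter 5: z = -0.0244 + -0.4118i, |z|^2 = 0.1701
Iter 6: z = 0.1721 + -0.2199i, |z|^2 = 0.0780
Iter 7: z = 0.3222 + -0.3157i, |z|^2 = 0.2035
Iter 8: z = 0.3452 + -0.4434i, |z|^2 = 0.3158
Iter 9: z = 0.2635 + -0.5461i, |z|^2 = 0.3677
Iter 10: z = 0.1122 + -0.5278i, |z|^2 = 0.2912
Iter 11: z = 0.0750 + -0.3584i, |z|^2 = 0.1341
Iter 12: z = 0.2182 + -0.2937i, |z|^2 = 0.1339
Iter 13: z = 0.3023 + -0.3682i, |z|^2 = 0.2269
Did not escape in 14 iterations → in set

Answer: yes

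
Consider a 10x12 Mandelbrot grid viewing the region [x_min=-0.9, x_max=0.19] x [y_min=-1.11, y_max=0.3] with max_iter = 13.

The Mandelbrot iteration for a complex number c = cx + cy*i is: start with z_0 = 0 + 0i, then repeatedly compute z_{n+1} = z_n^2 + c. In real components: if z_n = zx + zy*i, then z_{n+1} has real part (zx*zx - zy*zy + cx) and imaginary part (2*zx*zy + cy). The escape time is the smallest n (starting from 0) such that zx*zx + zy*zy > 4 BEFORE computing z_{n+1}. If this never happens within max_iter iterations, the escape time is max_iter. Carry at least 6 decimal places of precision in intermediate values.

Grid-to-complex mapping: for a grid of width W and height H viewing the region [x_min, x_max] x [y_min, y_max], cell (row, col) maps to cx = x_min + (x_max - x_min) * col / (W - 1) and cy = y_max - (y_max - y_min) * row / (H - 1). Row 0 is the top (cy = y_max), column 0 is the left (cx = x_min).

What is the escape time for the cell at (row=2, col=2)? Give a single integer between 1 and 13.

Answer: 13

Derivation:
z_0 = 0 + 0i, c = -0.6578 + 0.0436i
Iter 1: z = -0.6578 + 0.0436i, |z|^2 = 0.4346
Iter 2: z = -0.2270 + -0.0138i, |z|^2 = 0.0517
Iter 3: z = -0.6064 + 0.0499i, |z|^2 = 0.3703
Iter 4: z = -0.2925 + -0.0169i, |z|^2 = 0.0858
Iter 5: z = -0.5725 + 0.0535i, |z|^2 = 0.3306
Iter 6: z = -0.3329 + -0.0176i, |z|^2 = 0.1111
Iter 7: z = -0.5473 + 0.0554i, |z|^2 = 0.3026
Iter 8: z = -0.3613 + -0.0170i, |z|^2 = 0.1308
Iter 9: z = -0.5275 + 0.0559i, |z|^2 = 0.2814
Iter 10: z = -0.3826 + -0.0153i, |z|^2 = 0.1466
Iter 11: z = -0.5116 + 0.0554i, |z|^2 = 0.2648
Iter 12: z = -0.3991 + -0.0130i, |z|^2 = 0.1595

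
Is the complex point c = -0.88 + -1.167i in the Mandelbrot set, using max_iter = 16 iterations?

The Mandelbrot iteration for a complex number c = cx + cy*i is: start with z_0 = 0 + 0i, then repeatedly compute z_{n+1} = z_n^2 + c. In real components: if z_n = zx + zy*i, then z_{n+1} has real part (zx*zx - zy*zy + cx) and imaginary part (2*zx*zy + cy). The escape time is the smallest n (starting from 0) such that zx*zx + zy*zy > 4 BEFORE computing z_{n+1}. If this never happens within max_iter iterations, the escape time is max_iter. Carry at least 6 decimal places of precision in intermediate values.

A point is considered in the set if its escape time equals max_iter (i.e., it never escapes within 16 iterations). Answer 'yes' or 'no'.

z_0 = 0 + 0i, c = -0.8800 + -1.1670i
Iter 1: z = -0.8800 + -1.1670i, |z|^2 = 2.1363
Iter 2: z = -1.4675 + 0.8869i, |z|^2 = 2.9402
Iter 3: z = 0.4869 + -3.7701i, |z|^2 = 14.4507
Escaped at iteration 3

Answer: no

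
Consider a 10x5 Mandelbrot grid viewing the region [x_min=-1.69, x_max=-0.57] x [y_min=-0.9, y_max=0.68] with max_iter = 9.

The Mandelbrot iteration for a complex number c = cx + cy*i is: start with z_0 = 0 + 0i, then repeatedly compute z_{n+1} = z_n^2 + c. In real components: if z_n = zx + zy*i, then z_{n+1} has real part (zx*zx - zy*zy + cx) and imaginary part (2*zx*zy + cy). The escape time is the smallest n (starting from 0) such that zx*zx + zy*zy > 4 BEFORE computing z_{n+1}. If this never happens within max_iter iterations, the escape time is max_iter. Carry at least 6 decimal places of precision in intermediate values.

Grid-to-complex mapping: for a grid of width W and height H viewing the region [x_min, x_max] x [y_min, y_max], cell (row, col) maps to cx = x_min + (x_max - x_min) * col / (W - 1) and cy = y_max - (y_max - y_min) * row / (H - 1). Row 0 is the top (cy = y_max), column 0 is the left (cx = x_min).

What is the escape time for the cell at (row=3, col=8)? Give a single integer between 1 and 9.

Answer: 8

Derivation:
z_0 = 0 + 0i, c = -0.6944 + -0.5050i
Iter 1: z = -0.6944 + -0.5050i, |z|^2 = 0.7373
Iter 2: z = -0.4672 + 0.1964i, |z|^2 = 0.2569
Iter 3: z = -0.5147 + -0.6885i, |z|^2 = 0.7390
Iter 4: z = -0.9036 + 0.2038i, |z|^2 = 0.8579
Iter 5: z = 0.0804 + -0.8733i, |z|^2 = 0.7691
Iter 6: z = -1.4506 + -0.6455i, |z|^2 = 2.5208
Iter 7: z = 0.9930 + 1.3676i, |z|^2 = 2.8565
Iter 8: z = -1.5788 + 2.2112i, |z|^2 = 7.3819
Escaped at iteration 8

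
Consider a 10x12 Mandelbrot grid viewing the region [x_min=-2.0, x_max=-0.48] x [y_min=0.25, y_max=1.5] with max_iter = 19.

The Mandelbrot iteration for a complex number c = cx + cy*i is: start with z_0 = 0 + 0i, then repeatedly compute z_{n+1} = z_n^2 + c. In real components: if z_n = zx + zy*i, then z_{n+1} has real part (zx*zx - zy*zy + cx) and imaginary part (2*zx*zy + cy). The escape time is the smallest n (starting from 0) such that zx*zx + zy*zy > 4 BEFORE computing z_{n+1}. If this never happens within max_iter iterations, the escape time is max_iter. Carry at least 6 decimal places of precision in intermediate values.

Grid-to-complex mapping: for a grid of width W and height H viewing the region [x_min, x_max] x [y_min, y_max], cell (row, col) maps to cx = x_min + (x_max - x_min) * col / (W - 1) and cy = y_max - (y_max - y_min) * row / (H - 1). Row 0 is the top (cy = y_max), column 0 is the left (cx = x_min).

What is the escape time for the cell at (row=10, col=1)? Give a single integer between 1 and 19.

z_0 = 0 + 0i, c = -1.8311 + 0.3636i
Iter 1: z = -1.8311 + 0.3636i, |z|^2 = 3.4852
Iter 2: z = 1.3896 + -0.9681i, |z|^2 = 2.8682
Iter 3: z = -0.8372 + -2.3269i, |z|^2 = 6.1154
Escaped at iteration 3

Answer: 3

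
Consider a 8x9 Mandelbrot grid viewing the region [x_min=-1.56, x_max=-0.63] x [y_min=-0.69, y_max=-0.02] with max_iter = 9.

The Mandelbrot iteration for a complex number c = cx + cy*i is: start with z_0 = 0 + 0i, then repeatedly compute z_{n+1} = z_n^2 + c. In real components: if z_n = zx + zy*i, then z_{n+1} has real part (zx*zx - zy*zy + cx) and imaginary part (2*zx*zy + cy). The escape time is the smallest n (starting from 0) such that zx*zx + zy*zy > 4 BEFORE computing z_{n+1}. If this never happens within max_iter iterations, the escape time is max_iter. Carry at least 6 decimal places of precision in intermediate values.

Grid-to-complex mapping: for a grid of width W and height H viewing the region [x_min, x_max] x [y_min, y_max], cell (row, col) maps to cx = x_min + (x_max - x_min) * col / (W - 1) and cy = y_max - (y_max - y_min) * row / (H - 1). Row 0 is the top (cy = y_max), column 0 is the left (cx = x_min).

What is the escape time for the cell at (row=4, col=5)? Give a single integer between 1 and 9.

z_0 = 0 + 0i, c = -0.8957 + -0.3550i
Iter 1: z = -0.8957 + -0.3550i, |z|^2 = 0.9283
Iter 2: z = -0.2194 + 0.2810i, |z|^2 = 0.1271
Iter 3: z = -0.9265 + -0.4783i, |z|^2 = 1.0872
Iter 4: z = -0.2661 + 0.5313i, |z|^2 = 0.3531
Iter 5: z = -1.1072 + -0.6377i, |z|^2 = 1.6326
Iter 6: z = -0.0766 + 1.0572i, |z|^2 = 1.1235
Iter 7: z = -2.0075 + -0.5169i, |z|^2 = 4.2973
Escaped at iteration 7

Answer: 7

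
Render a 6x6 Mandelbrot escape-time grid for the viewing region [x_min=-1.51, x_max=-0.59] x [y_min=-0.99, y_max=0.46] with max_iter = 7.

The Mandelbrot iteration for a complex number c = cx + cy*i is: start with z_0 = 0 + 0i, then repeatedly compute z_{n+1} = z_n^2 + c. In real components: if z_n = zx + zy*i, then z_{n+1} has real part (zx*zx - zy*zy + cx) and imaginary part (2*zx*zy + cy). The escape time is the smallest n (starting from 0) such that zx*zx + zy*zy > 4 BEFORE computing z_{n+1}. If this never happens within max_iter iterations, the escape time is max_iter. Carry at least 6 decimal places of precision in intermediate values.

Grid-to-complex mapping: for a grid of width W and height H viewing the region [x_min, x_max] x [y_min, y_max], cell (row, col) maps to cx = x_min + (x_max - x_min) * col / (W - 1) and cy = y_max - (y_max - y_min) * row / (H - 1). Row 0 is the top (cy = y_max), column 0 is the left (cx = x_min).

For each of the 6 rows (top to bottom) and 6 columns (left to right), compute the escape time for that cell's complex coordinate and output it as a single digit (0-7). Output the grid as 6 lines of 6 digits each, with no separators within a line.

Answer: 345577
577777
677777
466777
333447
233334

Derivation:
(row=0, col=0): c = -1.5100 + 0.4600i → escape time 3
(row=0, col=1): c = -1.3260 + 0.4600i → escape time 4
(row=0, col=2): c = -1.1420 + 0.4600i → escape time 5
(row=0, col=3): c = -0.9580 + 0.4600i → escape time 5
(row=0, col=4): c = -0.7740 + 0.4600i → escape time 7
(row=0, col=5): c = -0.5900 + 0.4600i → escape time 7
(row=1, col=0): c = -1.5100 + 0.1700i → escape time 5
(row=1, col=1): c = -1.3260 + 0.1700i → escape time 7
(row=1, col=2): c = -1.1420 + 0.1700i → escape time 7
(row=1, col=3): c = -0.9580 + 0.1700i → escape time 7
(row=1, col=4): c = -0.7740 + 0.1700i → escape time 7
(row=1, col=5): c = -0.5900 + 0.1700i → escape time 7
(row=2, col=0): c = -1.5100 + -0.1200i → escape time 6
(row=2, col=1): c = -1.3260 + -0.1200i → escape time 7
(row=2, col=2): c = -1.1420 + -0.1200i → escape time 7
(row=2, col=3): c = -0.9580 + -0.1200i → escape time 7
(row=2, col=4): c = -0.7740 + -0.1200i → escape time 7
(row=2, col=5): c = -0.5900 + -0.1200i → escape time 7
(row=3, col=0): c = -1.5100 + -0.4100i → escape time 4
(row=3, col=1): c = -1.3260 + -0.4100i → escape time 6
(row=3, col=2): c = -1.1420 + -0.4100i → escape time 6
(row=3, col=3): c = -0.9580 + -0.4100i → escape time 7
(row=3, col=4): c = -0.7740 + -0.4100i → escape time 7
(row=3, col=5): c = -0.5900 + -0.4100i → escape time 7
(row=4, col=0): c = -1.5100 + -0.7000i → escape time 3
(row=4, col=1): c = -1.3260 + -0.7000i → escape time 3
(row=4, col=2): c = -1.1420 + -0.7000i → escape time 3
(row=4, col=3): c = -0.9580 + -0.7000i → escape time 4
(row=4, col=4): c = -0.7740 + -0.7000i → escape time 4
(row=4, col=5): c = -0.5900 + -0.7000i → escape time 7
(row=5, col=0): c = -1.5100 + -0.9900i → escape time 2
(row=5, col=1): c = -1.3260 + -0.9900i → escape time 3
(row=5, col=2): c = -1.1420 + -0.9900i → escape time 3
(row=5, col=3): c = -0.9580 + -0.9900i → escape time 3
(row=5, col=4): c = -0.7740 + -0.9900i → escape time 3
(row=5, col=5): c = -0.5900 + -0.9900i → escape time 4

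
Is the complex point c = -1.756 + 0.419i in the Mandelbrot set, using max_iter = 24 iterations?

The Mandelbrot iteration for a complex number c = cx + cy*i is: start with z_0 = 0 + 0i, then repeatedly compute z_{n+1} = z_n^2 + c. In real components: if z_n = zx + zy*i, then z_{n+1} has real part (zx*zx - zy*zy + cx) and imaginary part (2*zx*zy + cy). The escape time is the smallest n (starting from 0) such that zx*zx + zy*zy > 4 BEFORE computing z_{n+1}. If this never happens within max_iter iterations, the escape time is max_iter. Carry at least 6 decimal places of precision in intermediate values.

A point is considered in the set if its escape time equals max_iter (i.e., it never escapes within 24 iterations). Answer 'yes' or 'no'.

Answer: no

Derivation:
z_0 = 0 + 0i, c = -1.7560 + 0.4190i
Iter 1: z = -1.7560 + 0.4190i, |z|^2 = 3.2591
Iter 2: z = 1.1520 + -1.0525i, |z|^2 = 2.4349
Iter 3: z = -1.5368 + -2.0060i, |z|^2 = 6.3856
Escaped at iteration 3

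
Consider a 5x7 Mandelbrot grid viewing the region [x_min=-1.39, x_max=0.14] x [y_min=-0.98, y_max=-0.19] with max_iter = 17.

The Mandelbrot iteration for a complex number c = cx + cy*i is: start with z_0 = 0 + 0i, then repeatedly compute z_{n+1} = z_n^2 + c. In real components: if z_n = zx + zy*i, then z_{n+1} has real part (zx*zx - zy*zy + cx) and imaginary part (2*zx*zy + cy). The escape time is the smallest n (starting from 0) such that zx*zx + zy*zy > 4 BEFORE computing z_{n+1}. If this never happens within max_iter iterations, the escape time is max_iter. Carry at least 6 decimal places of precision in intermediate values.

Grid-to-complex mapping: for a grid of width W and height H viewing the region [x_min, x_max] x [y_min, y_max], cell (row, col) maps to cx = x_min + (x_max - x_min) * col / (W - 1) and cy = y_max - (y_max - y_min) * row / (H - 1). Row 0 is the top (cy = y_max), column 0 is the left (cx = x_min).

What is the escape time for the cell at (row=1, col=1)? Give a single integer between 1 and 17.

Answer: 17

Derivation:
z_0 = 0 + 0i, c = -1.0075 + -0.3217i
Iter 1: z = -1.0075 + -0.3217i, |z|^2 = 1.1185
Iter 2: z = -0.0959 + 0.3265i, |z|^2 = 0.1158
Iter 3: z = -1.1049 + -0.3843i, |z|^2 = 1.3685
Iter 4: z = 0.0656 + 0.5275i, |z|^2 = 0.2826
Iter 5: z = -1.2815 + -0.2524i, |z|^2 = 1.7060
Iter 6: z = 0.5710 + 0.3253i, |z|^2 = 0.4319
Iter 7: z = -0.7873 + 0.0499i, |z|^2 = 0.6223
Iter 8: z = -0.3902 + -0.4002i, |z|^2 = 0.3124
Iter 9: z = -1.0154 + -0.0094i, |z|^2 = 1.0311
Iter 10: z = 0.0235 + -0.3027i, |z|^2 = 0.0922
Iter 11: z = -1.0986 + -0.3359i, |z|^2 = 1.3196
Iter 12: z = 0.0865 + 0.4163i, |z|^2 = 0.1808
Iter 13: z = -1.1733 + -0.2496i, |z|^2 = 1.4390
Iter 14: z = 0.3068 + 0.2641i, |z|^2 = 0.1639
Iter 15: z = -0.9831 + -0.1596i, |z|^2 = 0.9920
Iter 16: z = -0.0665 + -0.0079i, |z|^2 = 0.0045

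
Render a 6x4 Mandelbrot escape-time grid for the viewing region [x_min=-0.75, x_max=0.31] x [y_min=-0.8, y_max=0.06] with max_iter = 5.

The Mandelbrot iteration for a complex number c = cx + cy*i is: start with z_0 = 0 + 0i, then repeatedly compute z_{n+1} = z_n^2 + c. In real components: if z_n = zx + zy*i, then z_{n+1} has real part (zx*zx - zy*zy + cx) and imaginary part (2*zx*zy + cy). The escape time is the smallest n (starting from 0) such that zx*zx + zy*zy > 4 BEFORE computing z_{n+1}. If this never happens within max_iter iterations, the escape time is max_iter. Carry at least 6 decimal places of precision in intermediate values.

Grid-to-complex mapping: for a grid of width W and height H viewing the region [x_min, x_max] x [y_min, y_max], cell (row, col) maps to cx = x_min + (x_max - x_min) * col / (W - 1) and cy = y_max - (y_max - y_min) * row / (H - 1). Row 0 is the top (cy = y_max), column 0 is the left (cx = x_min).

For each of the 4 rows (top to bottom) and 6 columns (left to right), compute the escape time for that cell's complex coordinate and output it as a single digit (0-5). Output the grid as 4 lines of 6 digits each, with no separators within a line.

(row=0, col=0): c = -0.7500 + 0.0600i → escape time 5
(row=0, col=1): c = -0.5380 + 0.0600i → escape time 5
(row=0, col=2): c = -0.3260 + 0.0600i → escape time 5
(row=0, col=3): c = -0.1140 + 0.0600i → escape time 5
(row=0, col=4): c = 0.0980 + 0.0600i → escape time 5
(row=0, col=5): c = 0.3100 + 0.0600i → escape time 5
(row=1, col=0): c = -0.7500 + -0.2267i → escape time 5
(row=1, col=1): c = -0.5380 + -0.2267i → escape time 5
(row=1, col=2): c = -0.3260 + -0.2267i → escape time 5
(row=1, col=3): c = -0.1140 + -0.2267i → escape time 5
(row=1, col=4): c = 0.0980 + -0.2267i → escape time 5
(row=1, col=5): c = 0.3100 + -0.2267i → escape time 5
(row=2, col=0): c = -0.7500 + -0.5133i → escape time 5
(row=2, col=1): c = -0.5380 + -0.5133i → escape time 5
(row=2, col=2): c = -0.3260 + -0.5133i → escape time 5
(row=2, col=3): c = -0.1140 + -0.5133i → escape time 5
(row=2, col=4): c = 0.0980 + -0.5133i → escape time 5
(row=2, col=5): c = 0.3100 + -0.5133i → escape time 5
(row=3, col=0): c = -0.7500 + -0.8000i → escape time 4
(row=3, col=1): c = -0.5380 + -0.8000i → escape time 5
(row=3, col=2): c = -0.3260 + -0.8000i → escape time 5
(row=3, col=3): c = -0.1140 + -0.8000i → escape time 5
(row=3, col=4): c = 0.0980 + -0.8000i → escape time 5
(row=3, col=5): c = 0.3100 + -0.8000i → escape time 4

Answer: 555555
555555
555555
455554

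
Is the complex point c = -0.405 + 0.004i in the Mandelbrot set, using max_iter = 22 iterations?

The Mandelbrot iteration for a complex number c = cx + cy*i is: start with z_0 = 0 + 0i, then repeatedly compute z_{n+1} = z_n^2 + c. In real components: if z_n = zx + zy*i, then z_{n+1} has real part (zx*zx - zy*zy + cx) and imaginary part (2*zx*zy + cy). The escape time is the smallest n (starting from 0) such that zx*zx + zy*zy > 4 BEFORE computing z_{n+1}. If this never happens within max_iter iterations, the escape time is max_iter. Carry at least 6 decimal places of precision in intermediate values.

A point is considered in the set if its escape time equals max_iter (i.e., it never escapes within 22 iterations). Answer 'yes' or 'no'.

z_0 = 0 + 0i, c = -0.4050 + 0.0040i
Iter 1: z = -0.4050 + 0.0040i, |z|^2 = 0.1640
Iter 2: z = -0.2410 + 0.0008i, |z|^2 = 0.0581
Iter 3: z = -0.3469 + 0.0036i, |z|^2 = 0.1204
Iter 4: z = -0.2847 + 0.0015i, |z|^2 = 0.0810
Iter 5: z = -0.3240 + 0.0032i, |z|^2 = 0.1050
Iter 6: z = -0.3001 + 0.0020i, |z|^2 = 0.0900
Iter 7: z = -0.3150 + 0.0028i, |z|^2 = 0.0992
Iter 8: z = -0.3058 + 0.0022i, |z|^2 = 0.0935
Iter 9: z = -0.3115 + 0.0026i, |z|^2 = 0.0970
Iter 10: z = -0.3080 + 0.0024i, |z|^2 = 0.0949
Iter 11: z = -0.3102 + 0.0026i, |z|^2 = 0.0962
Iter 12: z = -0.3088 + 0.0024i, |z|^2 = 0.0954
Iter 13: z = -0.3096 + 0.0025i, |z|^2 = 0.0959
Iter 14: z = -0.3091 + 0.0024i, |z|^2 = 0.0956
Iter 15: z = -0.3094 + 0.0025i, |z|^2 = 0.0958
Iter 16: z = -0.3092 + 0.0025i, |z|^2 = 0.0956
Iter 17: z = -0.3094 + 0.0025i, |z|^2 = 0.0957
Iter 18: z = -0.3093 + 0.0025i, |z|^2 = 0.0957
Iter 19: z = -0.3093 + 0.0025i, |z|^2 = 0.0957
Iter 20: z = -0.3093 + 0.0025i, |z|^2 = 0.0957
Iter 21: z = -0.3093 + 0.0025i, |z|^2 = 0.0957
Did not escape in 22 iterations → in set

Answer: yes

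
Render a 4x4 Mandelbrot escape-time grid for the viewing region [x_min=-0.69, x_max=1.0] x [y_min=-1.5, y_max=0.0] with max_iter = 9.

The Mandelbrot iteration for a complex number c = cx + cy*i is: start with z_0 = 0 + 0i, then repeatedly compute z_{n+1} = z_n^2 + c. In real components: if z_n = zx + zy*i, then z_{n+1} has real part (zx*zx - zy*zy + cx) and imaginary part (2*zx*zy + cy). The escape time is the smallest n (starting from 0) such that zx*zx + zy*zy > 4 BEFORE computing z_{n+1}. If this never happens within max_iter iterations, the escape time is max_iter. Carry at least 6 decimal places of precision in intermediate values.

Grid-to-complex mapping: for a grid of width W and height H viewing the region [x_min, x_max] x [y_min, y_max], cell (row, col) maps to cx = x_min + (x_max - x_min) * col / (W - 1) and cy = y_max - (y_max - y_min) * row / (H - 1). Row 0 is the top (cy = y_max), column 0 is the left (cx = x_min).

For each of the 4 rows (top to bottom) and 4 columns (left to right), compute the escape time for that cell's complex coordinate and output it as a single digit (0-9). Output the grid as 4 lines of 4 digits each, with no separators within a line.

Answer: 9962
8962
3932
2222

Derivation:
(row=0, col=0): c = -0.6900 + 0.0000i → escape time 9
(row=0, col=1): c = -0.1267 + 0.0000i → escape time 9
(row=0, col=2): c = 0.4367 + 0.0000i → escape time 6
(row=0, col=3): c = 1.0000 + 0.0000i → escape time 2
(row=1, col=0): c = -0.6900 + -0.5000i → escape time 8
(row=1, col=1): c = -0.1267 + -0.5000i → escape time 9
(row=1, col=2): c = 0.4367 + -0.5000i → escape time 6
(row=1, col=3): c = 1.0000 + -0.5000i → escape time 2
(row=2, col=0): c = -0.6900 + -1.0000i → escape time 3
(row=2, col=1): c = -0.1267 + -1.0000i → escape time 9
(row=2, col=2): c = 0.4367 + -1.0000i → escape time 3
(row=2, col=3): c = 1.0000 + -1.0000i → escape time 2
(row=3, col=0): c = -0.6900 + -1.5000i → escape time 2
(row=3, col=1): c = -0.1267 + -1.5000i → escape time 2
(row=3, col=2): c = 0.4367 + -1.5000i → escape time 2
(row=3, col=3): c = 1.0000 + -1.5000i → escape time 2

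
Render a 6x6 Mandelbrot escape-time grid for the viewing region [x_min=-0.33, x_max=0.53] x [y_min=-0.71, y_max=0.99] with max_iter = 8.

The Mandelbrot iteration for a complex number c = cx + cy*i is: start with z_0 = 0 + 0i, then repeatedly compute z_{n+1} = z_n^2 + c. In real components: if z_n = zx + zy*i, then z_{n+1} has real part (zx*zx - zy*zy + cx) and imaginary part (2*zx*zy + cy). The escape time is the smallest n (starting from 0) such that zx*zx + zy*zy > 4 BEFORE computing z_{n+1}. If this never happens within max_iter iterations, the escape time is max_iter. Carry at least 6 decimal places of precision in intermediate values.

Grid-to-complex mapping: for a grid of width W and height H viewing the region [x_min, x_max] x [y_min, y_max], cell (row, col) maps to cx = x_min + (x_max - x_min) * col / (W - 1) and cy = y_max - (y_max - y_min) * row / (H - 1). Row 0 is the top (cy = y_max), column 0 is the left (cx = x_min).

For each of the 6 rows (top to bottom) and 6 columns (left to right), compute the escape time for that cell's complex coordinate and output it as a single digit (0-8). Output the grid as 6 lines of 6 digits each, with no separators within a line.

(row=0, col=0): c = -0.3300 + 0.9900i → escape time 5
(row=0, col=1): c = -0.1580 + 0.9900i → escape time 8
(row=0, col=2): c = 0.0140 + 0.9900i → escape time 6
(row=0, col=3): c = 0.1860 + 0.9900i → escape time 4
(row=0, col=4): c = 0.3580 + 0.9900i → escape time 3
(row=0, col=5): c = 0.5300 + 0.9900i → escape time 2
(row=1, col=0): c = -0.3300 + 0.6500i → escape time 8
(row=1, col=1): c = -0.1580 + 0.6500i → escape time 8
(row=1, col=2): c = 0.0140 + 0.6500i → escape time 8
(row=1, col=3): c = 0.1860 + 0.6500i → escape time 8
(row=1, col=4): c = 0.3580 + 0.6500i → escape time 8
(row=1, col=5): c = 0.5300 + 0.6500i → escape time 3
(row=2, col=0): c = -0.3300 + 0.3100i → escape time 8
(row=2, col=1): c = -0.1580 + 0.3100i → escape time 8
(row=2, col=2): c = 0.0140 + 0.3100i → escape time 8
(row=2, col=3): c = 0.1860 + 0.3100i → escape time 8
(row=2, col=4): c = 0.3580 + 0.3100i → escape time 8
(row=2, col=5): c = 0.5300 + 0.3100i → escape time 5
(row=3, col=0): c = -0.3300 + -0.0300i → escape time 8
(row=3, col=1): c = -0.1580 + -0.0300i → escape time 8
(row=3, col=2): c = 0.0140 + -0.0300i → escape time 8
(row=3, col=3): c = 0.1860 + -0.0300i → escape time 8
(row=3, col=4): c = 0.3580 + -0.0300i → escape time 8
(row=3, col=5): c = 0.5300 + -0.0300i → escape time 5
(row=4, col=0): c = -0.3300 + -0.3700i → escape time 8
(row=4, col=1): c = -0.1580 + -0.3700i → escape time 8
(row=4, col=2): c = 0.0140 + -0.3700i → escape time 8
(row=4, col=3): c = 0.1860 + -0.3700i → escape time 8
(row=4, col=4): c = 0.3580 + -0.3700i → escape time 8
(row=4, col=5): c = 0.5300 + -0.3700i → escape time 5
(row=5, col=0): c = -0.3300 + -0.7100i → escape time 8
(row=5, col=1): c = -0.1580 + -0.7100i → escape time 8
(row=5, col=2): c = 0.0140 + -0.7100i → escape time 8
(row=5, col=3): c = 0.1860 + -0.7100i → escape time 6
(row=5, col=4): c = 0.3580 + -0.7100i → escape time 7
(row=5, col=5): c = 0.5300 + -0.7100i → escape time 3

Answer: 586432
888883
888885
888885
888885
888673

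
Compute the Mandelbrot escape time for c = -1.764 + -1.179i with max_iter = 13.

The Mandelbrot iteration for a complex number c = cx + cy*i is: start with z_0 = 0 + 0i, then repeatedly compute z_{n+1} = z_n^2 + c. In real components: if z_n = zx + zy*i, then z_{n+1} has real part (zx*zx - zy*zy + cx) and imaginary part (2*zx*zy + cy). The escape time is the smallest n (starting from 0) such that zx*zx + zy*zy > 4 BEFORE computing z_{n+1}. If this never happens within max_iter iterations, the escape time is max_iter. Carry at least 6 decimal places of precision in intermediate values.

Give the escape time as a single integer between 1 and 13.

Answer: 1

Derivation:
z_0 = 0 + 0i, c = -1.7640 + -1.1790i
Iter 1: z = -1.7640 + -1.1790i, |z|^2 = 4.5017
Escaped at iteration 1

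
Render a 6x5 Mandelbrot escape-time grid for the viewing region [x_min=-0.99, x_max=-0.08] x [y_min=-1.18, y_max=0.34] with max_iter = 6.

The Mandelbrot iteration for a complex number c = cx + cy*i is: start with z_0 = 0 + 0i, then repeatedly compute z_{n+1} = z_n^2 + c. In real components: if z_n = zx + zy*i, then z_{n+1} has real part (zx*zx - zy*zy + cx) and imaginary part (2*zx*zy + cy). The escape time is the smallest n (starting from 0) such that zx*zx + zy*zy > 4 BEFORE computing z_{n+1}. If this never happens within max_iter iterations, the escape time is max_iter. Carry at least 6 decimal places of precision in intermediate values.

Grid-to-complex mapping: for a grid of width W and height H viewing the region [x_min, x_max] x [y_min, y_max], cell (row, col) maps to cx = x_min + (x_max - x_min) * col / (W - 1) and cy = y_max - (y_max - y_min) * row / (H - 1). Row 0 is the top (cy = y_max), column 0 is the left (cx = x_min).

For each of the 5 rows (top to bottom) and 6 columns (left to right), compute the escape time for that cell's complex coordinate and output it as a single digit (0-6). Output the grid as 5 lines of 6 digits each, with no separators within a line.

Answer: 666666
666666
666666
344666
333333

Derivation:
(row=0, col=0): c = -0.9900 + 0.3400i → escape time 6
(row=0, col=1): c = -0.8080 + 0.3400i → escape time 6
(row=0, col=2): c = -0.6260 + 0.3400i → escape time 6
(row=0, col=3): c = -0.4440 + 0.3400i → escape time 6
(row=0, col=4): c = -0.2620 + 0.3400i → escape time 6
(row=0, col=5): c = -0.0800 + 0.3400i → escape time 6
(row=1, col=0): c = -0.9900 + -0.0400i → escape time 6
(row=1, col=1): c = -0.8080 + -0.0400i → escape time 6
(row=1, col=2): c = -0.6260 + -0.0400i → escape time 6
(row=1, col=3): c = -0.4440 + -0.0400i → escape time 6
(row=1, col=4): c = -0.2620 + -0.0400i → escape time 6
(row=1, col=5): c = -0.0800 + -0.0400i → escape time 6
(row=2, col=0): c = -0.9900 + -0.4200i → escape time 6
(row=2, col=1): c = -0.8080 + -0.4200i → escape time 6
(row=2, col=2): c = -0.6260 + -0.4200i → escape time 6
(row=2, col=3): c = -0.4440 + -0.4200i → escape time 6
(row=2, col=4): c = -0.2620 + -0.4200i → escape time 6
(row=2, col=5): c = -0.0800 + -0.4200i → escape time 6
(row=3, col=0): c = -0.9900 + -0.8000i → escape time 3
(row=3, col=1): c = -0.8080 + -0.8000i → escape time 4
(row=3, col=2): c = -0.6260 + -0.8000i → escape time 4
(row=3, col=3): c = -0.4440 + -0.8000i → escape time 6
(row=3, col=4): c = -0.2620 + -0.8000i → escape time 6
(row=3, col=5): c = -0.0800 + -0.8000i → escape time 6
(row=4, col=0): c = -0.9900 + -1.1800i → escape time 3
(row=4, col=1): c = -0.8080 + -1.1800i → escape time 3
(row=4, col=2): c = -0.6260 + -1.1800i → escape time 3
(row=4, col=3): c = -0.4440 + -1.1800i → escape time 3
(row=4, col=4): c = -0.2620 + -1.1800i → escape time 3
(row=4, col=5): c = -0.0800 + -1.1800i → escape time 3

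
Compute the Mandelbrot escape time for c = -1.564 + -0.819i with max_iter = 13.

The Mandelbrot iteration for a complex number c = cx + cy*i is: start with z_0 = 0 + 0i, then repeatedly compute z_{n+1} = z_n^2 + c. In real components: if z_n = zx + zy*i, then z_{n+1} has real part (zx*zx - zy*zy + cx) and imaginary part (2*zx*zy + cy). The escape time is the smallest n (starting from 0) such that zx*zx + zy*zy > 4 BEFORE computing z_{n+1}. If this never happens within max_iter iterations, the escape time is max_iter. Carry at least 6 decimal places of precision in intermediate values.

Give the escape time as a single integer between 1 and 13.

z_0 = 0 + 0i, c = -1.5640 + -0.8190i
Iter 1: z = -1.5640 + -0.8190i, |z|^2 = 3.1169
Iter 2: z = 0.2113 + 1.7428i, |z|^2 = 3.0821
Iter 3: z = -4.5568 + -0.0824i, |z|^2 = 20.7712
Escaped at iteration 3

Answer: 3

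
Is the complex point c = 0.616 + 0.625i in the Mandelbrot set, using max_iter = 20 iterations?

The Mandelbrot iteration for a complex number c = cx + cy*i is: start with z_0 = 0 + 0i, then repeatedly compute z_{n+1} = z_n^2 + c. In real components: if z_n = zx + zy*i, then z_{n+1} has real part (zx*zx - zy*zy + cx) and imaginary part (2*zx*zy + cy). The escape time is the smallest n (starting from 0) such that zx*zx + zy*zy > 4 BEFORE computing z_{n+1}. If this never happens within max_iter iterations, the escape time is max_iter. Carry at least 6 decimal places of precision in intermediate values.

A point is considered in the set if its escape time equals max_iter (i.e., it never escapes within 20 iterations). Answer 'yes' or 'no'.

z_0 = 0 + 0i, c = 0.6160 + 0.6250i
Iter 1: z = 0.6160 + 0.6250i, |z|^2 = 0.7701
Iter 2: z = 0.6048 + 1.3950i, |z|^2 = 2.3118
Iter 3: z = -0.9642 + 2.3125i, |z|^2 = 6.2772
Escaped at iteration 3

Answer: no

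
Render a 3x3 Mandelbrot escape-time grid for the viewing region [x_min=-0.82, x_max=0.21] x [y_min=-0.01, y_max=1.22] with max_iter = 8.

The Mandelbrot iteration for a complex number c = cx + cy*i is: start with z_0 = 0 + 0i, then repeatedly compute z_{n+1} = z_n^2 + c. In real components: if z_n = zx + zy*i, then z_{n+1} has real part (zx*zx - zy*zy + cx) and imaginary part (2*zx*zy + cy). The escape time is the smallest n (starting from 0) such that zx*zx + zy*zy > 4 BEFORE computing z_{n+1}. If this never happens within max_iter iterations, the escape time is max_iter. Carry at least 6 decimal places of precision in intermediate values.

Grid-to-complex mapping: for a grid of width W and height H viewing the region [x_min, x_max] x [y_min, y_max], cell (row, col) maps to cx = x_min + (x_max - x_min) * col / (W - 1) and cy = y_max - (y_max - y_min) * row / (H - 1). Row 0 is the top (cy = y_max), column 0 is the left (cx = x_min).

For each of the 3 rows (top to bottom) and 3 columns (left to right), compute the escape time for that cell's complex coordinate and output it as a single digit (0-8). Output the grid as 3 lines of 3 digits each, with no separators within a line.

Answer: 332
588
888

Derivation:
(row=0, col=0): c = -0.8200 + 1.2200i → escape time 3
(row=0, col=1): c = -0.3050 + 1.2200i → escape time 3
(row=0, col=2): c = 0.2100 + 1.2200i → escape time 2
(row=1, col=0): c = -0.8200 + 0.6050i → escape time 5
(row=1, col=1): c = -0.3050 + 0.6050i → escape time 8
(row=1, col=2): c = 0.2100 + 0.6050i → escape time 8
(row=2, col=0): c = -0.8200 + -0.0100i → escape time 8
(row=2, col=1): c = -0.3050 + -0.0100i → escape time 8
(row=2, col=2): c = 0.2100 + -0.0100i → escape time 8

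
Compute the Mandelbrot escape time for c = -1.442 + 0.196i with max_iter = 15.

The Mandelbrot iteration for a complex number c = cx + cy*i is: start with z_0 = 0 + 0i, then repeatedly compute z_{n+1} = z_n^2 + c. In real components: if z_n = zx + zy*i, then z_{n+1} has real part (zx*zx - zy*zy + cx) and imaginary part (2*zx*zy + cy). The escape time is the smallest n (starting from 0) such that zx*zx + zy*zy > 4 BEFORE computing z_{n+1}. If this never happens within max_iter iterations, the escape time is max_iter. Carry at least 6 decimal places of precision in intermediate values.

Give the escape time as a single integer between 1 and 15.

z_0 = 0 + 0i, c = -1.4420 + 0.1960i
Iter 1: z = -1.4420 + 0.1960i, |z|^2 = 2.1178
Iter 2: z = 0.5989 + -0.3693i, |z|^2 = 0.4951
Iter 3: z = -1.2196 + -0.2463i, |z|^2 = 1.5481
Iter 4: z = -0.0152 + 0.7969i, |z|^2 = 0.6353
Iter 5: z = -2.0768 + 0.1717i, |z|^2 = 4.3425
Escaped at iteration 5

Answer: 5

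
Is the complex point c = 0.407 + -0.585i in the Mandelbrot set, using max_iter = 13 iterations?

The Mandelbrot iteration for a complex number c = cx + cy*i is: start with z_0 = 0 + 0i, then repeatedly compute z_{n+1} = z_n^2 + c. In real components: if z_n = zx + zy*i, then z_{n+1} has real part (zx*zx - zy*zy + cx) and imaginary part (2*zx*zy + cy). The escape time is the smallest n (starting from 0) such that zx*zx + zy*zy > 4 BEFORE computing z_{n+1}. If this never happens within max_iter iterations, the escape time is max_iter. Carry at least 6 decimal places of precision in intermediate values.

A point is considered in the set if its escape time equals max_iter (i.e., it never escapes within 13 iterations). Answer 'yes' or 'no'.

Answer: no

Derivation:
z_0 = 0 + 0i, c = 0.4070 + -0.5850i
Iter 1: z = 0.4070 + -0.5850i, |z|^2 = 0.5079
Iter 2: z = 0.2304 + -1.0612i, |z|^2 = 1.1792
Iter 3: z = -0.6660 + -1.0740i, |z|^2 = 1.5972
Iter 4: z = -0.3030 + 0.8457i, |z|^2 = 0.8070
Iter 5: z = -0.2164 + -1.0975i, |z|^2 = 1.2512
Iter 6: z = -0.7506 + -0.1100i, |z|^2 = 0.5755
Iter 7: z = 0.9583 + -0.4198i, |z|^2 = 1.0946
Iter 8: z = 1.1490 + -1.3896i, |z|^2 = 3.2514
Iter 9: z = -0.2038 + -3.7785i, |z|^2 = 14.3189
Escaped at iteration 9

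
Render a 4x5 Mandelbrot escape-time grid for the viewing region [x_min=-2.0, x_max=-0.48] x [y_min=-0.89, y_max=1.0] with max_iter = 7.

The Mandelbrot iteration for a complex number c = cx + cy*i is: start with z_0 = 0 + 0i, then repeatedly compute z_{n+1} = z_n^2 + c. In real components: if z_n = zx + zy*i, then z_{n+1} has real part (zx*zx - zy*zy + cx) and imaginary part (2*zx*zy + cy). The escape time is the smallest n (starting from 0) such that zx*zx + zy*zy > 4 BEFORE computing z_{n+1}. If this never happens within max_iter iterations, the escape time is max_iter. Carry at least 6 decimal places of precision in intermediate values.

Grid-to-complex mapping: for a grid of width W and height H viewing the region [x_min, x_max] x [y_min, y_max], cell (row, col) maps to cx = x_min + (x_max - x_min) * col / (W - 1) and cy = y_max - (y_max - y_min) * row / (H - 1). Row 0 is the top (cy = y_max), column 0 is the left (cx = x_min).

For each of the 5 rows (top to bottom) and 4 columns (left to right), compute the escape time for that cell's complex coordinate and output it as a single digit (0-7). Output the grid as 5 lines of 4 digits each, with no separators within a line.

Answer: 1234
1357
1777
1467
1334

Derivation:
(row=0, col=0): c = -2.0000 + 1.0000i → escape time 1
(row=0, col=1): c = -1.4933 + 1.0000i → escape time 2
(row=0, col=2): c = -0.9867 + 1.0000i → escape time 3
(row=0, col=3): c = -0.4800 + 1.0000i → escape time 4
(row=1, col=0): c = -2.0000 + 0.5275i → escape time 1
(row=1, col=1): c = -1.4933 + 0.5275i → escape time 3
(row=1, col=2): c = -0.9867 + 0.5275i → escape time 5
(row=1, col=3): c = -0.4800 + 0.5275i → escape time 7
(row=2, col=0): c = -2.0000 + 0.0550i → escape time 1
(row=2, col=1): c = -1.4933 + 0.0550i → escape time 7
(row=2, col=2): c = -0.9867 + 0.0550i → escape time 7
(row=2, col=3): c = -0.4800 + 0.0550i → escape time 7
(row=3, col=0): c = -2.0000 + -0.4175i → escape time 1
(row=3, col=1): c = -1.4933 + -0.4175i → escape time 4
(row=3, col=2): c = -0.9867 + -0.4175i → escape time 6
(row=3, col=3): c = -0.4800 + -0.4175i → escape time 7
(row=4, col=0): c = -2.0000 + -0.8900i → escape time 1
(row=4, col=1): c = -1.4933 + -0.8900i → escape time 3
(row=4, col=2): c = -0.9867 + -0.8900i → escape time 3
(row=4, col=3): c = -0.4800 + -0.8900i → escape time 4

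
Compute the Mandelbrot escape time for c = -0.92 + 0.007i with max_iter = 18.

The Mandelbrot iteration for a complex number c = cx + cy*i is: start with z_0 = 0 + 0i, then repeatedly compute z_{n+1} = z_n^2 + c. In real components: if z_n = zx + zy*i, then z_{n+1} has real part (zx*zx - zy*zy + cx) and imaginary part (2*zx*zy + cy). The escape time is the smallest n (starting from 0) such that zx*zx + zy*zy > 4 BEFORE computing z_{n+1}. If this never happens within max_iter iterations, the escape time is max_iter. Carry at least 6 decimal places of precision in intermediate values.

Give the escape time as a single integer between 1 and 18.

z_0 = 0 + 0i, c = -0.9200 + 0.0070i
Iter 1: z = -0.9200 + 0.0070i, |z|^2 = 0.8464
Iter 2: z = -0.0736 + -0.0059i, |z|^2 = 0.0055
Iter 3: z = -0.9146 + 0.0079i, |z|^2 = 0.8366
Iter 4: z = -0.0835 + -0.0074i, |z|^2 = 0.0070
Iter 5: z = -0.9131 + 0.0082i, |z|^2 = 0.8338
Iter 6: z = -0.0864 + -0.0080i, |z|^2 = 0.0075
Iter 7: z = -0.9126 + 0.0084i, |z|^2 = 0.8329
Iter 8: z = -0.0872 + -0.0083i, |z|^2 = 0.0077
Iter 9: z = -0.9125 + 0.0084i, |z|^2 = 0.8327
Iter 10: z = -0.0875 + -0.0084i, |z|^2 = 0.0077
Iter 11: z = -0.9124 + 0.0085i, |z|^2 = 0.8326
Iter 12: z = -0.0876 + -0.0085i, |z|^2 = 0.0077
Iter 13: z = -0.9124 + 0.0085i, |z|^2 = 0.8326
Iter 14: z = -0.0876 + -0.0085i, |z|^2 = 0.0077
Iter 15: z = -0.9124 + 0.0085i, |z|^2 = 0.8325
Iter 16: z = -0.0876 + -0.0085i, |z|^2 = 0.0077
Iter 17: z = -0.9124 + 0.0085i, |z|^2 = 0.8325

Answer: 18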